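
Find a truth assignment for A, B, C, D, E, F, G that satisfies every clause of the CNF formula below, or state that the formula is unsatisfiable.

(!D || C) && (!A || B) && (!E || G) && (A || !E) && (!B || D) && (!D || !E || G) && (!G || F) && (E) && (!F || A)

Unit clause (E) forces E = true.
Unit clause (G) forces G = true.
Unit clause (A) forces A = true.
Unit clause (B) forces B = true.
Unit clause (D) forces D = true.
Unit clause (C) forces C = true.
Unit clause (F) forces F = true.
Every clause now holds.

A: true,  B: true,  C: true,  D: true,  E: true,  F: true,  G: true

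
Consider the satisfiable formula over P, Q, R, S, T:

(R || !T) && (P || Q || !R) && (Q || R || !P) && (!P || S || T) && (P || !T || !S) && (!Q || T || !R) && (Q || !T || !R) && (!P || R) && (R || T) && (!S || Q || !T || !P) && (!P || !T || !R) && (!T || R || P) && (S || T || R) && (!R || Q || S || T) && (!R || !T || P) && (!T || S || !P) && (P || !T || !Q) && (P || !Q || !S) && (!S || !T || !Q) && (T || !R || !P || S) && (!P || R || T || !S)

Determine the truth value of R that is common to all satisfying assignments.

True

Suppose R = false.
Unit clause (!T) forces T = false.
Now (T) is unsatisfied and unit — conflict.
So every satisfying assignment has R = True.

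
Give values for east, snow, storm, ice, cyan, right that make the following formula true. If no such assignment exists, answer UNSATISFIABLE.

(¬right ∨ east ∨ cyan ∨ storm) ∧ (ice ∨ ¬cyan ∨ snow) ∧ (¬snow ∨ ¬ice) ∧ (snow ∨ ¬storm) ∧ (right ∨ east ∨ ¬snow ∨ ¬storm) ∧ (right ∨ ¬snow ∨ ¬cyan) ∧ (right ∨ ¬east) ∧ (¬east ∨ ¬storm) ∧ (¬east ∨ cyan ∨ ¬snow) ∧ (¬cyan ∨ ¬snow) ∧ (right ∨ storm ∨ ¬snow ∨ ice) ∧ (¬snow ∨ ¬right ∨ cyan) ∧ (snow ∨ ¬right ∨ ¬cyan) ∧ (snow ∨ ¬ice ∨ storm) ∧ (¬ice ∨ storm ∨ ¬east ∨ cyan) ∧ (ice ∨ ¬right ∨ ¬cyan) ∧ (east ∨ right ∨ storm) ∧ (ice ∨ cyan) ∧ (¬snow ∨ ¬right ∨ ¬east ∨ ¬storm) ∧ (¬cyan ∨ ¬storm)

Try snow = False.
Unit clause (¬storm) forces storm = False.
Unit clause (¬ice) forces ice = False.
Unit clause (¬cyan) forces cyan = False.
But (cyan) is also a unit clause — contradiction.
That branch fails; take snow = True instead.
Unit clause (¬ice) forces ice = False.
Unit clause (¬cyan) forces cyan = False.
But (cyan) is also a unit clause — contradiction.
Neither snow = True nor snow = False works.

UNSATISFIABLE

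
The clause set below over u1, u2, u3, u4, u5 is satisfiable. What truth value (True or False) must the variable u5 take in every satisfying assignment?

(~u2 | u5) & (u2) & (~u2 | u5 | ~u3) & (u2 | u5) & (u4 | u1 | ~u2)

True

Suppose u5 = 0.
Unit clause (~u2) forces u2 = 0.
Now (u2) is unsatisfied and unit — conflict.
So every satisfying assignment has u5 = True.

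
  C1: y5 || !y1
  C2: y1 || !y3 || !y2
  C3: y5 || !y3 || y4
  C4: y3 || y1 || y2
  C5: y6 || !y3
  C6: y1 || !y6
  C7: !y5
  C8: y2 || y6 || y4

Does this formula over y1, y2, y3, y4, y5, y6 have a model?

Yes, satisfiable

(!y5) alone gives y5 = false.
(!y1) alone gives y1 = false.
(!y6) alone gives y6 = false.
(!y3) alone gives y3 = false.
(y2) alone gives y2 = true.
No clause remains; y4 is free.
A satisfying assignment: y1: false; y2: true; y3: false; y4: true; y5: false; y6: false.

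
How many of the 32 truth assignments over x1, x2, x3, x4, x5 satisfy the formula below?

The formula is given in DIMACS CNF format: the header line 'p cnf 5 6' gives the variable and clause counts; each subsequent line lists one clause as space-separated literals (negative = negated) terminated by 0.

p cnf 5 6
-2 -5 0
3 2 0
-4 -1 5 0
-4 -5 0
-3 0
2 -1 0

3

There are 2^5 = 32 truth assignments over (x1, x2, x3, x4, x5).
Split on x5. With x5 = True, the clauses containing x5 are satisfied and ¬x5 drops from the rest; 0 of the 2^4 = 16 assignments to the other variables satisfy what remains.
With x5 = False, by the same count on the reduced clause set, 3 assignments work.
(One model: x1=F, x2=T, x3=F, x4=F, x5=F.)
Total: 0 + 3 = 3.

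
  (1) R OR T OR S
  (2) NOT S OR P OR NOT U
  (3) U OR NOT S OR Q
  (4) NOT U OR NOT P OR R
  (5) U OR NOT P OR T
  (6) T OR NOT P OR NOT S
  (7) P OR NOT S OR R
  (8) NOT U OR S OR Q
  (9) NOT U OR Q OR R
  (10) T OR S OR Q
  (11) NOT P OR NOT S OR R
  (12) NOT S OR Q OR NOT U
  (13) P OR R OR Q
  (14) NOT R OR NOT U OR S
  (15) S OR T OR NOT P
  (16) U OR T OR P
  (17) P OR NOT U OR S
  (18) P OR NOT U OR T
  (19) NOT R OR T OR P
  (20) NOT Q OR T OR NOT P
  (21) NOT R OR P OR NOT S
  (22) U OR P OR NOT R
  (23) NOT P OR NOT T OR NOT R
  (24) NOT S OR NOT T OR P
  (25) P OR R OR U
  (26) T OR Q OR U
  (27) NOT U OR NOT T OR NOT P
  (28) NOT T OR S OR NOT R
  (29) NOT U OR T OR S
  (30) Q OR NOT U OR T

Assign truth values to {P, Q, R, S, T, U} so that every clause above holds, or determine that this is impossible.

P=true; Q=false; R=false; S=false; T=true; U=false

Case R = false:
Case T = true:
Case U = false:
Unit clause (P) forces P = true.
Unit clause (NOT S) forces S = false.
No clause remains; Q is free.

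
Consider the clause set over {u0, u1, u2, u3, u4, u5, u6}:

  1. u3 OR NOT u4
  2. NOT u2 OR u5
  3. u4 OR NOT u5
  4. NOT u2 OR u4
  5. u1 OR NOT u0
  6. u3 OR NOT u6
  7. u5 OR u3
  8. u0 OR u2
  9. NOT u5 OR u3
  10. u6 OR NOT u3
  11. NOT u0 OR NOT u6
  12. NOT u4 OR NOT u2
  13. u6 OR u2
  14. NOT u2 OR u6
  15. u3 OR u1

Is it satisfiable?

Suppose u3 = true.
From the singleton clause (u6), u6 = true.
From the singleton clause (NOT u0), u0 = false.
From the singleton clause (u2), u2 = true.
From the singleton clause (u5), u5 = true.
From the singleton clause (u4), u4 = true.
But (NOT u4) is also a unit clause — contradiction.
Backtrack on u3: now try u3 = false.
From the singleton clause (NOT u4), u4 = false.
From the singleton clause (NOT u5), u5 = false.
But (u5) is also a unit clause — contradiction.
Both values of u3 lead to a conflict.
No assignment satisfies every clause.

Unsatisfiable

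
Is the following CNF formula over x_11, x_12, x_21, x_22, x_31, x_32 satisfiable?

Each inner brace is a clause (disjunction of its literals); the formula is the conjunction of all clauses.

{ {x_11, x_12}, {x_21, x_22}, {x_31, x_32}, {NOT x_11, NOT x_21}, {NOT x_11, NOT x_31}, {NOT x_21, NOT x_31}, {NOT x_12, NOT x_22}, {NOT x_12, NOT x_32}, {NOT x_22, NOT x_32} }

Branch on x_11: set x_11 = true.
The clause (NOT x_21) is unit, so x_21 = false.
The clause (x_22) is unit, so x_22 = true.
The clause (NOT x_31) is unit, so x_31 = false.
The clause (x_32) is unit, so x_32 = true.
But (NOT x_32) is also a unit clause — contradiction.
Backtrack on x_11: now try x_11 = false.
The clause (x_12) is unit, so x_12 = true.
The clause (NOT x_22) is unit, so x_22 = false.
The clause (x_21) is unit, so x_21 = true.
The clause (NOT x_31) is unit, so x_31 = false.
The clause (x_32) is unit, so x_32 = true.
But (NOT x_32) is also a unit clause — contradiction.
Either choice for x_11 ends in contradiction.
No assignment satisfies every clause.

Unsatisfiable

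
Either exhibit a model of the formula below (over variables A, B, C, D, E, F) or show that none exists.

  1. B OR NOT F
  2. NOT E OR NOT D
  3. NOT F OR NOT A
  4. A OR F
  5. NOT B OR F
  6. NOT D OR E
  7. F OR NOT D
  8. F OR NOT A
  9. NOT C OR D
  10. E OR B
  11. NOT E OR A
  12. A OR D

Suppose B = true.
(F) alone gives F = true.
(NOT A) alone gives A = false.
(NOT E) alone gives E = false.
(NOT D) alone gives D = false.
Now (D) is unsatisfied and unit — conflict.
That branch fails; take B = false instead.
(NOT F) alone gives F = false.
(A) alone gives A = true.
Now (NOT A) is unsatisfied and unit — conflict.
Either choice for B ends in contradiction.

UNSATISFIABLE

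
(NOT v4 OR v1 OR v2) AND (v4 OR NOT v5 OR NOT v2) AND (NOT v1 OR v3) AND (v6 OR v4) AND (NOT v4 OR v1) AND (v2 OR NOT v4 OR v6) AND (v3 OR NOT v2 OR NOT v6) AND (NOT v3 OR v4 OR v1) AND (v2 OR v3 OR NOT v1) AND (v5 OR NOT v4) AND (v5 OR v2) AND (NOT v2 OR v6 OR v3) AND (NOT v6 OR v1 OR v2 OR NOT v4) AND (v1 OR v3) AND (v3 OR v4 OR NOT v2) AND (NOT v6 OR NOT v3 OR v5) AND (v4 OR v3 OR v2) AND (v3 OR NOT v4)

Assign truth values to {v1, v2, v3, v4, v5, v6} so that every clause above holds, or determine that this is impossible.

v1 ↦ true,  v2 ↦ false,  v3 ↦ true,  v4 ↦ false,  v5 ↦ true,  v6 ↦ true

Case v1 = true:
From the singleton clause (v3), v3 = true.
Case v6 = true:
From the singleton clause (v5), v5 = true.
Case v4 = false:
From the singleton clause (NOT v2), v2 = false.
This assignment satisfies each clause.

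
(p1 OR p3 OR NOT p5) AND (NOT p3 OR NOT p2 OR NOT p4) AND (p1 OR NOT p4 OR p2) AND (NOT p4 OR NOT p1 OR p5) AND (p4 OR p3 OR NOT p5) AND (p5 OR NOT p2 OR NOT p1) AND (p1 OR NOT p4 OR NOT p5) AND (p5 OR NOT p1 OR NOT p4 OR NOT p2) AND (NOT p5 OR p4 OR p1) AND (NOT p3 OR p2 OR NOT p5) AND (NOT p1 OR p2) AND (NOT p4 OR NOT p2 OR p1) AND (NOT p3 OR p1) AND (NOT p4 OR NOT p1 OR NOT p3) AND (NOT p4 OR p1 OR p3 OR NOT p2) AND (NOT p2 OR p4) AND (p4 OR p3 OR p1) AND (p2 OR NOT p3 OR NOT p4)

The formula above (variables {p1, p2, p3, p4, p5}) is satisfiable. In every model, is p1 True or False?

Suppose p1 = false.
Unit clause (NOT p3) forces p3 = false.
Unit clause (NOT p5) forces p5 = false.
Unit clause (p4) forces p4 = true.
Unit clause (p2) forces p2 = true.
That conflicts with the unit clause (NOT p2).
So every satisfying assignment has p1 = True.

True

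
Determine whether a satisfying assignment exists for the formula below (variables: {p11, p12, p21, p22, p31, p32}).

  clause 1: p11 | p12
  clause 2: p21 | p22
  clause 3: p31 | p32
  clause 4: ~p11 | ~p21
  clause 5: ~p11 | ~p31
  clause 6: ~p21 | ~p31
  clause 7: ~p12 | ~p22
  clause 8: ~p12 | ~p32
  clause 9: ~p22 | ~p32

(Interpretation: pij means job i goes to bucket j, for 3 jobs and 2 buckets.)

No, unsatisfiable

Suppose p11 = 1.
The clause (~p21) is unit, so p21 = 0.
The clause (p22) is unit, so p22 = 1.
The clause (~p31) is unit, so p31 = 0.
The clause (p32) is unit, so p32 = 1.
Now (~p32) is unsatisfied and unit — conflict.
Undo p11 and try p11 = 0.
The clause (p12) is unit, so p12 = 1.
The clause (~p22) is unit, so p22 = 0.
The clause (p21) is unit, so p21 = 1.
The clause (~p31) is unit, so p31 = 0.
The clause (p32) is unit, so p32 = 1.
Now (~p32) is unsatisfied and unit — conflict.
Either choice for p11 ends in contradiction.
No assignment satisfies every clause.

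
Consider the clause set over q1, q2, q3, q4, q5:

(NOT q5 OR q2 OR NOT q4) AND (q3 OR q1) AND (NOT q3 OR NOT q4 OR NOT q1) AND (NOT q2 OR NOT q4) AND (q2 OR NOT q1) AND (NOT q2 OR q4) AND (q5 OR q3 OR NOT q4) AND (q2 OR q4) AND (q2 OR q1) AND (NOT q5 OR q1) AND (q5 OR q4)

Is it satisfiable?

Branch on q3: set q3 = true.
Branch on q4: set q4 = false.
From the singleton clause (NOT q2), q2 = false.
But (q2) is also a unit clause — contradiction.
Backtrack on q4: now try q4 = true.
From the singleton clause (NOT q1), q1 = false.
From the singleton clause (NOT q2), q2 = false.
But (q2) is also a unit clause — contradiction.
Both values of q4 lead to a conflict.
Backtrack on q3: now try q3 = false.
From the singleton clause (q1), q1 = true.
From the singleton clause (q2), q2 = true.
From the singleton clause (NOT q4), q4 = false.
But (q4) is also a unit clause — contradiction.
Both values of q3 lead to a conflict.
No assignment satisfies every clause.

Unsatisfiable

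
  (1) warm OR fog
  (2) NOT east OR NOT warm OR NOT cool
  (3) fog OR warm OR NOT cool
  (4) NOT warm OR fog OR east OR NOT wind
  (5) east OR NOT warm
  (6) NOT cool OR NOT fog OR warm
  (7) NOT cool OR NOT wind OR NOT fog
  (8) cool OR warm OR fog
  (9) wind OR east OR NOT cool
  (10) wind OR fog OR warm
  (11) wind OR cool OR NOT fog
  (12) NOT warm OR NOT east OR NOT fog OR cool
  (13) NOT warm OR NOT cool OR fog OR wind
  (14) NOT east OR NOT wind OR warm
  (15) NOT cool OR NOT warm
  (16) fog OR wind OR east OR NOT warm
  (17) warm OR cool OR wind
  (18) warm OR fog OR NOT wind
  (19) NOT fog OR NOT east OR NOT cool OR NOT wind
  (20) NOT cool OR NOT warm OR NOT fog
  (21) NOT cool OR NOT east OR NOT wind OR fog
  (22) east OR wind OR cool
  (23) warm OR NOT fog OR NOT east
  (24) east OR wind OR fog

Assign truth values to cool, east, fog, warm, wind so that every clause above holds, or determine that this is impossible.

cool ↦ false; east ↦ true; fog ↦ false; warm ↦ true; wind ↦ false

Branch on warm: set warm = true.
(east) alone gives east = true.
(NOT cool) alone gives cool = false.
(NOT fog) alone gives fog = false.
Every clause is now satisfied; wind is unconstrained.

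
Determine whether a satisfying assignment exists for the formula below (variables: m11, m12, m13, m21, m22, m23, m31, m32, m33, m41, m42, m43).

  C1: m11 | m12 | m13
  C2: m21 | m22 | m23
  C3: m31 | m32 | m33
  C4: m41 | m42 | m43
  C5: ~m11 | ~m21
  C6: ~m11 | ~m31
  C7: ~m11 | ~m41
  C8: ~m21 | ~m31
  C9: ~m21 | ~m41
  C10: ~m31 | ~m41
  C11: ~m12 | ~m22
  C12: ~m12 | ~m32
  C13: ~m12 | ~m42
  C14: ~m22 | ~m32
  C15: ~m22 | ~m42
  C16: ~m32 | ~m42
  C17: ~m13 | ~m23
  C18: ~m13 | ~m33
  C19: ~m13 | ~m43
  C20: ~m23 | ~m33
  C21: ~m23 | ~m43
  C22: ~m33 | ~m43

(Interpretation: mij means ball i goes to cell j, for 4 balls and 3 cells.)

Unsatisfiable

Suppose m11 = 0.
Suppose m12 = 1.
From the singleton clause (~m22), m22 = 0.
From the singleton clause (~m32), m32 = 0.
From the singleton clause (~m42), m42 = 0.
Suppose m21 = 1.
From the singleton clause (~m31), m31 = 0.
From the singleton clause (m33), m33 = 1.
From the singleton clause (~m41), m41 = 0.
From the singleton clause (m43), m43 = 1.
That conflicts with the unit clause (~m43).
Undo m21 and try m21 = 0.
From the singleton clause (m23), m23 = 1.
From the singleton clause (~m13), m13 = 0.
From the singleton clause (~m33), m33 = 0.
From the singleton clause (m31), m31 = 1.
From the singleton clause (~m41), m41 = 0.
From the singleton clause (m43), m43 = 1.
That conflicts with the unit clause (~m43).
Neither m21 = 1 nor m21 = 0 works.
Undo m12 and try m12 = 0.
From the singleton clause (m13), m13 = 1.
From the singleton clause (~m23), m23 = 0.
From the singleton clause (~m33), m33 = 0.
From the singleton clause (~m43), m43 = 0.
Suppose m21 = 1.
From the singleton clause (~m31), m31 = 0.
From the singleton clause (m32), m32 = 1.
From the singleton clause (~m41), m41 = 0.
From the singleton clause (m42), m42 = 1.
That conflicts with the unit clause (~m42).
Undo m21 and try m21 = 0.
From the singleton clause (m22), m22 = 1.
From the singleton clause (~m32), m32 = 0.
From the singleton clause (m31), m31 = 1.
From the singleton clause (~m41), m41 = 0.
From the singleton clause (m42), m42 = 1.
That conflicts with the unit clause (~m42).
Neither m21 = 1 nor m21 = 0 works.
Neither m12 = 1 nor m12 = 0 works.
Undo m11 and try m11 = 1.
From the singleton clause (~m21), m21 = 0.
From the singleton clause (~m31), m31 = 0.
From the singleton clause (~m41), m41 = 0.
Suppose m22 = 1.
From the singleton clause (~m12), m12 = 0.
From the singleton clause (~m32), m32 = 0.
From the singleton clause (m33), m33 = 1.
From the singleton clause (~m42), m42 = 0.
From the singleton clause (m43), m43 = 1.
That conflicts with the unit clause (~m43).
Undo m22 and try m22 = 0.
From the singleton clause (m23), m23 = 1.
From the singleton clause (~m13), m13 = 0.
From the singleton clause (~m33), m33 = 0.
From the singleton clause (m32), m32 = 1.
From the singleton clause (~m12), m12 = 0.
From the singleton clause (~m42), m42 = 0.
From the singleton clause (m43), m43 = 1.
That conflicts with the unit clause (~m43).
Neither m22 = 1 nor m22 = 0 works.
Neither m11 = 1 nor m11 = 0 works.
No assignment satisfies every clause.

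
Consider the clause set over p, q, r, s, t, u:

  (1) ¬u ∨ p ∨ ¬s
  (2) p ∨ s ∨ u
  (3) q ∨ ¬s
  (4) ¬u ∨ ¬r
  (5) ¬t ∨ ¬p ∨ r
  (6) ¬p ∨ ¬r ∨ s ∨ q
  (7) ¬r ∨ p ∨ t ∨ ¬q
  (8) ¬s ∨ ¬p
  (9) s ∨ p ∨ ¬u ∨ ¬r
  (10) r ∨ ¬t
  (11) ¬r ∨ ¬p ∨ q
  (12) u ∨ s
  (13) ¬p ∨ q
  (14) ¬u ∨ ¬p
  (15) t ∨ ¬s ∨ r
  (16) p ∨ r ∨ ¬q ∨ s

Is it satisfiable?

Try q = False.
The clause (¬s) is unit, so s = False.
The clause (u) is unit, so u = True.
The clause (¬r) is unit, so r = False.
The clause (¬t) is unit, so t = False.
The clause (¬p) is unit, so p = False.
Every clause now holds.
A satisfying assignment: p=False; q=False; r=False; s=False; t=False; u=True.

Satisfiable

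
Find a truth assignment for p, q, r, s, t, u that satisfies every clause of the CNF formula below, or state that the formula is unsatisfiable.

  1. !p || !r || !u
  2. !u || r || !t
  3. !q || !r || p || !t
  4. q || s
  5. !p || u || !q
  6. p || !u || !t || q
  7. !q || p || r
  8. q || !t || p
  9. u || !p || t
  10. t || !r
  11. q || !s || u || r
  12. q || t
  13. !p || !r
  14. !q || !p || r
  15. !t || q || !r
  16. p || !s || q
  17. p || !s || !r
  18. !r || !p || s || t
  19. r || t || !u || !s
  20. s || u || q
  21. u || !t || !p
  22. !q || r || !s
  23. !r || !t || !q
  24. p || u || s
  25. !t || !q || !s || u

UNSATISFIABLE

Try q = true.
Try p = false.
Unit clause (r) forces r = true.
Unit clause (!t) forces t = false.
But (t) is also a unit clause — contradiction.
So p must be the other value — set p = true.
Unit clause (u) forces u = true.
Unit clause (!r) forces r = false.
But (r) is also a unit clause — contradiction.
Neither p = true nor p = false works.
So q must be the other value — set q = false.
Unit clause (s) forces s = true.
Unit clause (t) forces t = true.
Unit clause (p) forces p = true.
Unit clause (!r) forces r = false.
Unit clause (!u) forces u = false.
But (u) is also a unit clause — contradiction.
Neither q = true nor q = false works.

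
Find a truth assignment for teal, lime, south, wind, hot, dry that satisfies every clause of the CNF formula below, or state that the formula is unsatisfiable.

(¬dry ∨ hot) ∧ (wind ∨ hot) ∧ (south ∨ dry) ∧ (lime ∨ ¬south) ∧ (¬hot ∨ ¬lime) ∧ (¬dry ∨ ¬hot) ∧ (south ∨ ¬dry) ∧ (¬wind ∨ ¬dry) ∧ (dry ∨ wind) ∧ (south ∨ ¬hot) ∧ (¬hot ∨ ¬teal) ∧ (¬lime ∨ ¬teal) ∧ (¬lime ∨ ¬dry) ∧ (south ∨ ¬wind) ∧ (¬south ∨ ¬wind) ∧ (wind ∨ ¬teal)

Suppose dry = False.
From the singleton clause (south), south = True.
From the singleton clause (lime), lime = True.
From the singleton clause (¬hot), hot = False.
From the singleton clause (wind), wind = True.
But (¬wind) is also a unit clause — contradiction.
Undo dry and try dry = True.
From the singleton clause (hot), hot = True.
But (¬hot) is also a unit clause — contradiction.
Both values of dry lead to a conflict.

UNSATISFIABLE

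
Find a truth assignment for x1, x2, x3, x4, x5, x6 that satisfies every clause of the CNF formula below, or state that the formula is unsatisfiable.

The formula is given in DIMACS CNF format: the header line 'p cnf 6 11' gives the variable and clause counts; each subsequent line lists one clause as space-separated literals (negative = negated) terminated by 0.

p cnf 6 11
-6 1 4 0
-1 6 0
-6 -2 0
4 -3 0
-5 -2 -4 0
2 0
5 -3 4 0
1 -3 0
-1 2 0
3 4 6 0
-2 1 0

UNSATISFIABLE

From the singleton clause (x2), x2 = True.
From the singleton clause (¬x6), x6 = False.
From the singleton clause (¬x1), x1 = False.
But (x1) is also a unit clause — contradiction.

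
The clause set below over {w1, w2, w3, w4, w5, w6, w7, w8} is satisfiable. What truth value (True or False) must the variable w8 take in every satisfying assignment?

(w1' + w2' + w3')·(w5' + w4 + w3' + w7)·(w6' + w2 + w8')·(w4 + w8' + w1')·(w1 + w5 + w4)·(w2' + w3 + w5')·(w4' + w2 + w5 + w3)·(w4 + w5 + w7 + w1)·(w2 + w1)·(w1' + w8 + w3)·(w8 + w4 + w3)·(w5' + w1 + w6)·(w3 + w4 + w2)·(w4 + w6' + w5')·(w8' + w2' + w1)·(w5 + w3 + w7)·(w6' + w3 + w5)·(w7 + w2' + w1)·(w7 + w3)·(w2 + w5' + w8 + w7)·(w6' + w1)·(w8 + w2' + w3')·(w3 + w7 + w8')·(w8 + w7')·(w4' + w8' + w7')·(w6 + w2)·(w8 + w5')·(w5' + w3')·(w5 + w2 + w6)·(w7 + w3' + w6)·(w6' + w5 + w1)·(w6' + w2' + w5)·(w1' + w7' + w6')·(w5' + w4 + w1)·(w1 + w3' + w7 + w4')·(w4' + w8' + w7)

Suppose w8 = 1.
Try w6 = 0.
Unit clause (w2) forces w2 = 1.
Unit clause (w1) forces w1 = 1.
Unit clause (w3') forces w3 = 0.
Unit clause (w4) forces w4 = 1.
Unit clause (w5') forces w5 = 0.
Unit clause (w7) forces w7 = 1.
Now (w7') is unsatisfied and unit — conflict.
Undo w6 and try w6 = 1.
Unit clause (w2) forces w2 = 1.
Unit clause (w1) forces w1 = 1.
Unit clause (w3') forces w3 = 0.
Unit clause (w4) forces w4 = 1.
Unit clause (w5') forces w5 = 0.
Now (w5) is unsatisfied and unit — conflict.
Either choice for w6 ends in contradiction.
So every satisfying assignment has w8 = False.

False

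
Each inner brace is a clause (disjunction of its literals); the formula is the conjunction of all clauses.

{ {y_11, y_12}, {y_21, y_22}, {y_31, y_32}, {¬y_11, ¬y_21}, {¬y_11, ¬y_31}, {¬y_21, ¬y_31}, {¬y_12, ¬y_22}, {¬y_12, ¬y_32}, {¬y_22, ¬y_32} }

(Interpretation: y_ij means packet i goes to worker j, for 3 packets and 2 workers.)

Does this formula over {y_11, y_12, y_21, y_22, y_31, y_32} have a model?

Case y_11 = True:
From the singleton clause (¬y_21), y_21 = False.
From the singleton clause (y_22), y_22 = True.
From the singleton clause (¬y_31), y_31 = False.
From the singleton clause (y_32), y_32 = True.
Now (¬y_32) is unsatisfied and unit — conflict.
Backtrack on y_11: now try y_11 = False.
From the singleton clause (y_12), y_12 = True.
From the singleton clause (¬y_22), y_22 = False.
From the singleton clause (y_21), y_21 = True.
From the singleton clause (¬y_31), y_31 = False.
From the singleton clause (y_32), y_32 = True.
Now (¬y_32) is unsatisfied and unit — conflict.
Both values of y_11 lead to a conflict.
No assignment satisfies every clause.

Unsatisfiable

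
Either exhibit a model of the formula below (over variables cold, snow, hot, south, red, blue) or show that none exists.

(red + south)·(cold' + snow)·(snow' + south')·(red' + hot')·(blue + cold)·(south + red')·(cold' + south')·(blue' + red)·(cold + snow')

Case red = 1:
(hot') alone gives hot = 0.
(south) alone gives south = 1.
(snow') alone gives snow = 0.
(cold') alone gives cold = 0.
(blue) alone gives blue = 1.
Every clause now holds.

cold: 0, snow: 0, hot: 0, south: 1, red: 1, blue: 1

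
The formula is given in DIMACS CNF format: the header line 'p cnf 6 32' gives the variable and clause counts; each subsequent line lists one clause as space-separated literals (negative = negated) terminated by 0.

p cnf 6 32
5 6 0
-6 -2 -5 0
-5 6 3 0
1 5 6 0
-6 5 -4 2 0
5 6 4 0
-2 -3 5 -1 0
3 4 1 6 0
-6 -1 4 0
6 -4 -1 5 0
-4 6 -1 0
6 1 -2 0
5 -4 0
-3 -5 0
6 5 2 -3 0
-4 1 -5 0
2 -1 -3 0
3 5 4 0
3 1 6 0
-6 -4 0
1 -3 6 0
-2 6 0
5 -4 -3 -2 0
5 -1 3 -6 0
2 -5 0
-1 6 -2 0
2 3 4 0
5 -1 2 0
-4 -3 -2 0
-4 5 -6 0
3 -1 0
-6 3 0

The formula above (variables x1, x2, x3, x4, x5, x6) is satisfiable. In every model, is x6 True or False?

Suppose x6 = False.
From the singleton clause (x5), x5 = True.
From the singleton clause (x3), x3 = True.
That conflicts with the unit clause (¬x3).
So every satisfying assignment has x6 = True.

True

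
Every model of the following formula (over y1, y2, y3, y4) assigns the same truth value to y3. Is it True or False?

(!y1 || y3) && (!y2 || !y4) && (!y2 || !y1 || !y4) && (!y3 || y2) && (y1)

True

Suppose y3 = false.
From the singleton clause (!y1), y1 = false.
But (y1) is also a unit clause — contradiction.
So every satisfying assignment has y3 = True.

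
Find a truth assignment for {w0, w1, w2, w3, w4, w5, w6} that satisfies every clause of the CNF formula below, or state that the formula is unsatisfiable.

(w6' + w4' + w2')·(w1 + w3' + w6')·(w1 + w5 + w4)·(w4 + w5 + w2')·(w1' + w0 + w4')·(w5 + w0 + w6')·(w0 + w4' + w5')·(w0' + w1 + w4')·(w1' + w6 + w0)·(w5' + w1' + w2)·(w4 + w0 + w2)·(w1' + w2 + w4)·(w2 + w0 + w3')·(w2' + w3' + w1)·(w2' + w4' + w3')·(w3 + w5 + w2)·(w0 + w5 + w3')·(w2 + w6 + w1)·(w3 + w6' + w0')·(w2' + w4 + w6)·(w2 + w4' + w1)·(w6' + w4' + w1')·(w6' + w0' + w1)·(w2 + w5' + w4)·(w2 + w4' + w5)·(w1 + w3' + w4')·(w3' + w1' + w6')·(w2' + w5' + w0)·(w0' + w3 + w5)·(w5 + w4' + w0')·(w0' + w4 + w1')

Case w6 = 0:
Case w1 = 0:
The clause (w2) is unit, so w2 = 1.
The clause (w3') is unit, so w3 = 0.
The clause (w4) is unit, so w4 = 1.
The clause (w0') is unit, so w0 = 0.
The clause (w5') is unit, so w5 = 0.
This assignment satisfies each clause.

w0: 0, w1: 0, w2: 1, w3: 0, w4: 1, w5: 0, w6: 0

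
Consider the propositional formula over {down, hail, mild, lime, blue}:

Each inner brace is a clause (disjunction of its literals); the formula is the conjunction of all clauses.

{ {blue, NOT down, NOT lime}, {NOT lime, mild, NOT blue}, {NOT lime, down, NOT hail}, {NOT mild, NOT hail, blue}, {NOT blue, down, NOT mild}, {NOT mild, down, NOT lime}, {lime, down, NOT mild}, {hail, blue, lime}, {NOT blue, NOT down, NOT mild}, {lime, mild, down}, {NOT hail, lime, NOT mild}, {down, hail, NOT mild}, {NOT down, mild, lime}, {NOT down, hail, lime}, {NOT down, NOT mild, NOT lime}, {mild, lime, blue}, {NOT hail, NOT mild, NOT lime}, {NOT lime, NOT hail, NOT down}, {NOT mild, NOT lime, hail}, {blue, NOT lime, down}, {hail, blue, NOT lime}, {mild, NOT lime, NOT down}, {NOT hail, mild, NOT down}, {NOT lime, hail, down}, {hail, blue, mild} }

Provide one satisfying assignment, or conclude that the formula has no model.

Case blue = true:
Case lime = false:
Case down = true:
From the singleton clause (NOT mild), mild = false.
But (mild) is also a unit clause — contradiction.
That branch fails; take down = false instead.
From the singleton clause (NOT mild), mild = false.
But (mild) is also a unit clause — contradiction.
Both values of down lead to a conflict.
That branch fails; take lime = true instead.
From the singleton clause (mild), mild = true.
From the singleton clause (down), down = true.
But (NOT down) is also a unit clause — contradiction.
Both values of lime lead to a conflict.
That branch fails; take blue = false instead.
Case down = false:
From the singleton clause (NOT lime), lime = false.
From the singleton clause (NOT mild), mild = false.
But (mild) is also a unit clause — contradiction.
That branch fails; take down = true instead.
From the singleton clause (NOT lime), lime = false.
From the singleton clause (hail), hail = true.
From the singleton clause (NOT mild), mild = false.
But (mild) is also a unit clause — contradiction.
Both values of down lead to a conflict.
Both values of blue lead to a conflict.

UNSATISFIABLE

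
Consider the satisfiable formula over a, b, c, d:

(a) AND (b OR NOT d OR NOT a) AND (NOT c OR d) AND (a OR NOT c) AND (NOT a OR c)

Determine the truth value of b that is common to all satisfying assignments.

True

Suppose b = false.
Unit clause (a) forces a = true.
Unit clause (NOT d) forces d = false.
Unit clause (NOT c) forces c = false.
That conflicts with the unit clause (c).
So every satisfying assignment has b = True.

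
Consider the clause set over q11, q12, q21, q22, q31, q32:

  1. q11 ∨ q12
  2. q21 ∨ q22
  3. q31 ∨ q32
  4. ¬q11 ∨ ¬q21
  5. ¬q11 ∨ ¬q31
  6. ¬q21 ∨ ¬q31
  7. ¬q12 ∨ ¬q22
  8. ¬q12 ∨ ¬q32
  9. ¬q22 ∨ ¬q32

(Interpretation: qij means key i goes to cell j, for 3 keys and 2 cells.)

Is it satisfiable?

No, unsatisfiable

Case q11 = True:
(¬q21) alone gives q21 = False.
(q22) alone gives q22 = True.
(¬q31) alone gives q31 = False.
(q32) alone gives q32 = True.
Now (¬q32) is unsatisfied and unit — conflict.
Undo q11 and try q11 = False.
(q12) alone gives q12 = True.
(¬q22) alone gives q22 = False.
(q21) alone gives q21 = True.
(¬q31) alone gives q31 = False.
(q32) alone gives q32 = True.
Now (¬q32) is unsatisfied and unit — conflict.
Either choice for q11 ends in contradiction.
No assignment satisfies every clause.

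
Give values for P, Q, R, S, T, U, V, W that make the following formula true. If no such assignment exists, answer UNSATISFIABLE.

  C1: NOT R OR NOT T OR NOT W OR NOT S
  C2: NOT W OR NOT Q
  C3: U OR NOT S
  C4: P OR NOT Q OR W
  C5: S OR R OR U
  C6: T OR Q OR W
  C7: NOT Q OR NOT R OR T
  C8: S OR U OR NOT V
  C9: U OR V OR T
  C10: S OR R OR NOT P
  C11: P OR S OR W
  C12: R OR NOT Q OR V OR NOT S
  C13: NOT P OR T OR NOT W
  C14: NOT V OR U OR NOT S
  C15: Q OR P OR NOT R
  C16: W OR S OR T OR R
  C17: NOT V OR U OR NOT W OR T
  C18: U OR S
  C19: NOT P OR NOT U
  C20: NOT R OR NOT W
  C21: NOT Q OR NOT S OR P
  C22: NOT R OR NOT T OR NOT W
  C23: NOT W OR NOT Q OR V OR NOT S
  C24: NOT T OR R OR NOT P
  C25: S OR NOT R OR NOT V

Suppose W = true.
Unit clause (NOT Q) forces Q = false.
Unit clause (NOT R) forces R = false.
Suppose U = true.
Unit clause (NOT P) forces P = false.
All clauses hold; S, T, V can take either value.

P=false, Q=false, R=false, S=false, T=false, U=true, V=true, W=true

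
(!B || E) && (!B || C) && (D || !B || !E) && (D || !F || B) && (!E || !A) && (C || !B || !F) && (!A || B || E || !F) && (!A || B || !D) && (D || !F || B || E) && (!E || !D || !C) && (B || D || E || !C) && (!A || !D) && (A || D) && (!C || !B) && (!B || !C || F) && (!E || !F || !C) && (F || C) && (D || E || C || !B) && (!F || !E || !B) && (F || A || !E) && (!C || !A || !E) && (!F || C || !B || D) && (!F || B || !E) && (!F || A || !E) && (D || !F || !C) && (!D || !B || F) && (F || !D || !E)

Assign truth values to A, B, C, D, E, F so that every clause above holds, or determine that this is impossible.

Branch on B: set B = false.
Branch on D: set D = true.
Unit clause (!A) forces A = false.
Branch on E: set E = false.
Branch on F: set F = true.
Every clause is now satisfied; C is unconstrained.

A ↦ false,  B ↦ false,  C ↦ true,  D ↦ true,  E ↦ false,  F ↦ true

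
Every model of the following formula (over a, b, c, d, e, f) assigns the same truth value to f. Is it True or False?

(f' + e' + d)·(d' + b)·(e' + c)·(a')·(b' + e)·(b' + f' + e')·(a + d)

False

Suppose f = 1.
The clause (a') is unit, so a = 0.
The clause (d) is unit, so d = 1.
The clause (b) is unit, so b = 1.
The clause (e) is unit, so e = 1.
Now (e') is unsatisfied and unit — conflict.
So every satisfying assignment has f = False.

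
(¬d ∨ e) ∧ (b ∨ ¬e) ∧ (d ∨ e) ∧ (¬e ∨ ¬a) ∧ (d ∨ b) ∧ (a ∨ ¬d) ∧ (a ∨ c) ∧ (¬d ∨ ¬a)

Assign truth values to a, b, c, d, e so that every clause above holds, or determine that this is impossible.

Branch on d: set d = False.
(e) alone gives e = True.
(b) alone gives b = True.
(¬a) alone gives a = False.
(c) alone gives c = True.
All clauses are satisfied.

a=False,  b=True,  c=True,  d=False,  e=True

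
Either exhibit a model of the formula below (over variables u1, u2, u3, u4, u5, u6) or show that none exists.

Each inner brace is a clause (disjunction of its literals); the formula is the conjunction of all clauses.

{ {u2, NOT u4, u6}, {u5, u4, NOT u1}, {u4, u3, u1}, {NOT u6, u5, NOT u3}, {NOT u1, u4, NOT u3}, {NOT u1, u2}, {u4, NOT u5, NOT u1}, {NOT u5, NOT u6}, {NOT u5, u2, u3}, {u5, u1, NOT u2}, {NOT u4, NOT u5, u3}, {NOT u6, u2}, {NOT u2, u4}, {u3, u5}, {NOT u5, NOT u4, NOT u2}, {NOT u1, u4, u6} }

Branch on u1: set u1 = false.
Branch on u4: set u4 = false.
(u3) alone gives u3 = true.
(NOT u2) alone gives u2 = false.
(NOT u6) alone gives u6 = false.
Every clause is now satisfied; u5 is unconstrained.

u1 ↦ false; u2 ↦ false; u3 ↦ true; u4 ↦ false; u5 ↦ false; u6 ↦ false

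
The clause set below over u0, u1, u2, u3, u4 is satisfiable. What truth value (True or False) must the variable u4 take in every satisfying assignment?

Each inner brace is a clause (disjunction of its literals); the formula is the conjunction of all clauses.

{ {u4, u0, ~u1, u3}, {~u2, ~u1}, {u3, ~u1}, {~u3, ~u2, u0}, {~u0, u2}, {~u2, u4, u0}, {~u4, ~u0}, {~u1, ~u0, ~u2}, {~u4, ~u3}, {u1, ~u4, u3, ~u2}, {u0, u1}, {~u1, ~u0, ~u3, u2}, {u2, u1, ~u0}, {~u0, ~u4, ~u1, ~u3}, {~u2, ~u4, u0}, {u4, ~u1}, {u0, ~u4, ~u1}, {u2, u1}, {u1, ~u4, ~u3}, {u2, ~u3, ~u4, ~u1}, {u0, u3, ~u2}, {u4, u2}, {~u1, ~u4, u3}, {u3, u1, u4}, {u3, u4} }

False

Suppose u4 = 1.
From the singleton clause (~u0), u0 = 0.
From the singleton clause (~u3), u3 = 0.
From the singleton clause (~u1), u1 = 0.
That conflicts with the unit clause (u1).
So every satisfying assignment has u4 = False.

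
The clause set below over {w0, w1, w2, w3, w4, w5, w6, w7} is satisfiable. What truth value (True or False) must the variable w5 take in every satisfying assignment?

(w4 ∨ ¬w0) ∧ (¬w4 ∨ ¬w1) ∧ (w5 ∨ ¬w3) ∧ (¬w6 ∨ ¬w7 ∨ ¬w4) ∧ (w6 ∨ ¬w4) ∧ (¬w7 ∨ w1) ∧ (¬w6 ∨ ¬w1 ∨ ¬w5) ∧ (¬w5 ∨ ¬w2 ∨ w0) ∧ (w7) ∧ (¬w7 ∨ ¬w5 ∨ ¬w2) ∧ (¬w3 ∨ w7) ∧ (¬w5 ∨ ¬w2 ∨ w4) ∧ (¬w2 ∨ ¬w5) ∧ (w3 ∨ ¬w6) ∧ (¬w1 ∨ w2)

False

Suppose w5 = True.
Unit clause (w7) forces w7 = True.
Unit clause (w1) forces w1 = True.
Unit clause (¬w4) forces w4 = False.
Unit clause (¬w0) forces w0 = False.
Unit clause (¬w6) forces w6 = False.
Unit clause (¬w2) forces w2 = False.
Now (w2) is unsatisfied and unit — conflict.
So every satisfying assignment has w5 = False.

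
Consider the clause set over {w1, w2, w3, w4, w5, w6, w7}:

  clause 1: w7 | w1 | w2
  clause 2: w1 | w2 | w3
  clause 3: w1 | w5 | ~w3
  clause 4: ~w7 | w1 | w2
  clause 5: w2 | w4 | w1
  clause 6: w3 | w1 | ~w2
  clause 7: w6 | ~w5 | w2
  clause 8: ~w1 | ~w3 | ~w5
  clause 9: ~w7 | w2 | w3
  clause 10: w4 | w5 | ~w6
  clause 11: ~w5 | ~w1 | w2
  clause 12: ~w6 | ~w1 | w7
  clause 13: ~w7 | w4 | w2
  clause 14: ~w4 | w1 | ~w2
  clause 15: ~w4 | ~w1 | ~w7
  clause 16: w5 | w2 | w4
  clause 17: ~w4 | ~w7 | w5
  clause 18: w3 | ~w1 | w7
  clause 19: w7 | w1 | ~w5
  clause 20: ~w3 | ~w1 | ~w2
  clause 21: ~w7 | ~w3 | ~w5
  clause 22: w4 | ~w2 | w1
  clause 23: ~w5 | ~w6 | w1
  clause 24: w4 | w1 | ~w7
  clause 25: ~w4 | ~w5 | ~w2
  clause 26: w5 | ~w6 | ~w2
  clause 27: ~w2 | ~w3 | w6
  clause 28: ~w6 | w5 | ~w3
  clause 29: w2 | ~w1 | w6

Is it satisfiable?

Try w7 = 1.
Try w1 = 1.
Unit clause (~w4) forces w4 = 0.
Unit clause (w2) forces w2 = 1.
Unit clause (~w3) forces w3 = 0.
Try w5 = 0.
Unit clause (~w6) forces w6 = 0.
This assignment satisfies each clause.
A satisfying assignment: w1 ↦ 1; w2 ↦ 1; w3 ↦ 0; w4 ↦ 0; w5 ↦ 0; w6 ↦ 0; w7 ↦ 1.

Yes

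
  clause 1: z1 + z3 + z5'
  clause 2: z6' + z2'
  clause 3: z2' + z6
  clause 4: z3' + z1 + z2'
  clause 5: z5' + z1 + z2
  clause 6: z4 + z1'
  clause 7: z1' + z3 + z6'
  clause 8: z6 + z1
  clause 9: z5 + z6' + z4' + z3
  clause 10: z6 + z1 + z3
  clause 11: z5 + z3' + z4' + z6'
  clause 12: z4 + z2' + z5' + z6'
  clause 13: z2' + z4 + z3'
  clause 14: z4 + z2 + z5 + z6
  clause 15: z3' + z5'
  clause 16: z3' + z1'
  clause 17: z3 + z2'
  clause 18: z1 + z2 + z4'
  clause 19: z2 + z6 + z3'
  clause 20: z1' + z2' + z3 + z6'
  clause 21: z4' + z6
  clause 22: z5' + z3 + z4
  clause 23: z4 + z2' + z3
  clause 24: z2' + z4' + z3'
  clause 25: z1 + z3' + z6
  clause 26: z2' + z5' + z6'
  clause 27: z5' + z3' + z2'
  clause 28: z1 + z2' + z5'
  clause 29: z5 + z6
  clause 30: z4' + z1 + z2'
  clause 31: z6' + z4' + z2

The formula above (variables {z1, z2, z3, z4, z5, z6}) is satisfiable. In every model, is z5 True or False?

False

Suppose z5 = 1.
The clause (z3') is unit, so z3 = 0.
The clause (z1) is unit, so z1 = 1.
The clause (z4) is unit, so z4 = 1.
The clause (z6') is unit, so z6 = 0.
But (z6) is also a unit clause — contradiction.
So every satisfying assignment has z5 = False.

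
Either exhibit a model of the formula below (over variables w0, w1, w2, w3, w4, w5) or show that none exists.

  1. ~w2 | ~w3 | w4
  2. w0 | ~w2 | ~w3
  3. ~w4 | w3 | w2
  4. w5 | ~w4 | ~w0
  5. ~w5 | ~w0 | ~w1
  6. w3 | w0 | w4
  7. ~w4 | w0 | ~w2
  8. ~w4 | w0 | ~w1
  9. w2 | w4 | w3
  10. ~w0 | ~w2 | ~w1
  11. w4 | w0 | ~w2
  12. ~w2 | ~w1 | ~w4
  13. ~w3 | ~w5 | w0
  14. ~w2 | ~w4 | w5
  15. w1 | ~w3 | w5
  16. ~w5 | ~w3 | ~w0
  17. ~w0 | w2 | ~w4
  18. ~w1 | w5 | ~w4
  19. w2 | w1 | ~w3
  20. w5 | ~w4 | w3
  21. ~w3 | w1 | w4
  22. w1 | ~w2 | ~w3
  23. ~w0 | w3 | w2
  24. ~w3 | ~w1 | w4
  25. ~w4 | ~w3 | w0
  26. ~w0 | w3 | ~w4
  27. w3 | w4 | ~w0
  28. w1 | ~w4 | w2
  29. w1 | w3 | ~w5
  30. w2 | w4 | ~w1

Branch on w2: set w2 = 0.
Branch on w4: set w4 = 0.
From the singleton clause (w3), w3 = 1.
From the singleton clause (w1), w1 = 1.
Now (~w1) is unsatisfied and unit — conflict.
Backtrack on w4: now try w4 = 1.
From the singleton clause (w3), w3 = 1.
From the singleton clause (~w0), w0 = 0.
Now (w0) is unsatisfied and unit — conflict.
Either choice for w4 ends in contradiction.
Backtrack on w2: now try w2 = 1.
Branch on w3: set w3 = 0.
Branch on w0: set w0 = 1.
From the singleton clause (~w1), w1 = 0.
From the singleton clause (~w4), w4 = 0.
Now (w4) is unsatisfied and unit — conflict.
Backtrack on w0: now try w0 = 0.
From the singleton clause (w4), w4 = 1.
Now (~w4) is unsatisfied and unit — conflict.
Either choice for w0 ends in contradiction.
Backtrack on w3: now try w3 = 1.
From the singleton clause (w4), w4 = 1.
From the singleton clause (w0), w0 = 1.
From the singleton clause (w5), w5 = 1.
Now (~w5) is unsatisfied and unit — conflict.
Either choice for w3 ends in contradiction.
Either choice for w2 ends in contradiction.

UNSATISFIABLE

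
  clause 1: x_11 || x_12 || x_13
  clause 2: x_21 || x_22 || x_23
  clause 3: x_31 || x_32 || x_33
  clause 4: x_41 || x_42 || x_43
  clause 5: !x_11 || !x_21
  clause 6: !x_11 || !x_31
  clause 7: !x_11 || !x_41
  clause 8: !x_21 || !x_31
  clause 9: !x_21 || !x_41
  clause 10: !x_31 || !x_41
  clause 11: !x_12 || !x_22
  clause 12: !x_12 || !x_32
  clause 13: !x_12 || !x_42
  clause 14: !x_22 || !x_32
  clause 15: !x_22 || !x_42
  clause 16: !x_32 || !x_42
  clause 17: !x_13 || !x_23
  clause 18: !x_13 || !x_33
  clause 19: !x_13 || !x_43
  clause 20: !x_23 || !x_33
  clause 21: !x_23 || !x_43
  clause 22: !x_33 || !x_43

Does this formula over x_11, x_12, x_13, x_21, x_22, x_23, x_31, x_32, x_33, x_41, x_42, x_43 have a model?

Case x_11 = false:
Case x_12 = true:
From the singleton clause (!x_22), x_22 = false.
From the singleton clause (!x_32), x_32 = false.
From the singleton clause (!x_42), x_42 = false.
Case x_21 = true:
From the singleton clause (!x_31), x_31 = false.
From the singleton clause (x_33), x_33 = true.
From the singleton clause (!x_41), x_41 = false.
From the singleton clause (x_43), x_43 = true.
But (!x_43) is also a unit clause — contradiction.
Undo x_21 and try x_21 = false.
From the singleton clause (x_23), x_23 = true.
From the singleton clause (!x_13), x_13 = false.
From the singleton clause (!x_33), x_33 = false.
From the singleton clause (x_31), x_31 = true.
From the singleton clause (!x_41), x_41 = false.
From the singleton clause (x_43), x_43 = true.
But (!x_43) is also a unit clause — contradiction.
Both values of x_21 lead to a conflict.
Undo x_12 and try x_12 = false.
From the singleton clause (x_13), x_13 = true.
From the singleton clause (!x_23), x_23 = false.
From the singleton clause (!x_33), x_33 = false.
From the singleton clause (!x_43), x_43 = false.
Case x_21 = true:
From the singleton clause (!x_31), x_31 = false.
From the singleton clause (x_32), x_32 = true.
From the singleton clause (!x_41), x_41 = false.
From the singleton clause (x_42), x_42 = true.
But (!x_42) is also a unit clause — contradiction.
Undo x_21 and try x_21 = false.
From the singleton clause (x_22), x_22 = true.
From the singleton clause (!x_32), x_32 = false.
From the singleton clause (x_31), x_31 = true.
From the singleton clause (!x_41), x_41 = false.
From the singleton clause (x_42), x_42 = true.
But (!x_42) is also a unit clause — contradiction.
Both values of x_21 lead to a conflict.
Both values of x_12 lead to a conflict.
Undo x_11 and try x_11 = true.
From the singleton clause (!x_21), x_21 = false.
From the singleton clause (!x_31), x_31 = false.
From the singleton clause (!x_41), x_41 = false.
Case x_22 = true:
From the singleton clause (!x_12), x_12 = false.
From the singleton clause (!x_32), x_32 = false.
From the singleton clause (x_33), x_33 = true.
From the singleton clause (!x_42), x_42 = false.
From the singleton clause (x_43), x_43 = true.
But (!x_43) is also a unit clause — contradiction.
Undo x_22 and try x_22 = false.
From the singleton clause (x_23), x_23 = true.
From the singleton clause (!x_13), x_13 = false.
From the singleton clause (!x_33), x_33 = false.
From the singleton clause (x_32), x_32 = true.
From the singleton clause (!x_12), x_12 = false.
From the singleton clause (!x_42), x_42 = false.
From the singleton clause (x_43), x_43 = true.
But (!x_43) is also a unit clause — contradiction.
Both values of x_22 lead to a conflict.
Both values of x_11 lead to a conflict.
No assignment satisfies every clause.

Unsatisfiable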